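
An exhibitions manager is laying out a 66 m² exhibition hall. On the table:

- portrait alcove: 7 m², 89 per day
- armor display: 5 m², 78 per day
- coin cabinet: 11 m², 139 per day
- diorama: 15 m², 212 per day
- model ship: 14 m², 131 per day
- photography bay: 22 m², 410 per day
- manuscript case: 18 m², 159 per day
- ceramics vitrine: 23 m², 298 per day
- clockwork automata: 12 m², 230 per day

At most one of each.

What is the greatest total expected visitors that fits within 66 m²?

Density check — clockwork automata 19.17, photography bay 18.64, armor display 15.60 are the best per m².
Taking the top-ratio exhibits first gives portrait alcove + armor display + diorama + photography bay + clockwork automata for 1019 (61 m²).
The 7 m² tied up in portrait alcove is better spent on coin cabinet — total rises to 1069 (65 m²).
Next best is portrait alcove + photography bay + ceramics vitrine + clockwork automata at 1027 (64 m²) — short by 42.

1069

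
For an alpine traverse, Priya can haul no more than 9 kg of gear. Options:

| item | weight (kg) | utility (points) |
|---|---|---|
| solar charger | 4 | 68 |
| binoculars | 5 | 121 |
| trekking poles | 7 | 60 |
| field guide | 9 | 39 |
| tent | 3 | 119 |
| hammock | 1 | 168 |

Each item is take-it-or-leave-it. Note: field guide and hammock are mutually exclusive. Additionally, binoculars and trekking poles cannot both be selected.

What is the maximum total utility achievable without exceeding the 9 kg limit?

408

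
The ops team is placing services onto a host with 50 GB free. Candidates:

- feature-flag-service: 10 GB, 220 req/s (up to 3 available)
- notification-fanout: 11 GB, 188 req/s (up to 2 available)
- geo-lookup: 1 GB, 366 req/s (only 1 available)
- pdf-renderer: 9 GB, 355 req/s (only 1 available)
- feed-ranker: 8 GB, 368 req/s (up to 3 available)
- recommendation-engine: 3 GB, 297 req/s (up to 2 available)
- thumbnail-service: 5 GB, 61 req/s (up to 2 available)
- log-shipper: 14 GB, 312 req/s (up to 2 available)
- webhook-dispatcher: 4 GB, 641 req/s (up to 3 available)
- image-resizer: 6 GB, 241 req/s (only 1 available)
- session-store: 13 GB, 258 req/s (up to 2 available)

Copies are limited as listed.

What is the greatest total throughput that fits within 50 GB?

4228

Ranking by ratio (throughput/GB): geo-lookup 366.00, webhook-dispatcher 160.25, recommendation-engine 99.00.
The ratio ordering already packs tightly: geo-lookup + 3×feed-ranker + 2×recommendation-engine + 3×webhook-dispatcher + image-resizer, 49 GB, 4228.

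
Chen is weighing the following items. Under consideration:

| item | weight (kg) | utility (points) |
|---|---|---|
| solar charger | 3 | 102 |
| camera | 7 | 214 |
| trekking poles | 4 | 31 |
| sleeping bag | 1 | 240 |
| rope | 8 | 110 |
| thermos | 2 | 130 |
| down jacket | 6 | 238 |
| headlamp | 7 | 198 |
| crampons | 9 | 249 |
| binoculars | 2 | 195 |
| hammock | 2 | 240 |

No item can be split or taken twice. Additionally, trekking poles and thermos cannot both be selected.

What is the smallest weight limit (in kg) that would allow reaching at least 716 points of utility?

7

Minimise kg subject to total utility ≥ 716.
sleeping bag + thermos + binoculars + hammock: 805 utility at 7 kg.
Any bundle with less than 7 kg falls short of 716.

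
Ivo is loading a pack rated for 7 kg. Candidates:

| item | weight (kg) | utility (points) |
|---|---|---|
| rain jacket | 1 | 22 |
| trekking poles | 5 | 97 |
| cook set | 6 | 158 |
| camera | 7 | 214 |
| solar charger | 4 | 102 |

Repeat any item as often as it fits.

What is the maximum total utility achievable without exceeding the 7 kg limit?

214

Density check — camera 30.57, cook set 26.33, solar charger 25.50 are the best per kg.
Best packing: camera — 7 kg, 214 total.
No other feasible combination exceeds 214.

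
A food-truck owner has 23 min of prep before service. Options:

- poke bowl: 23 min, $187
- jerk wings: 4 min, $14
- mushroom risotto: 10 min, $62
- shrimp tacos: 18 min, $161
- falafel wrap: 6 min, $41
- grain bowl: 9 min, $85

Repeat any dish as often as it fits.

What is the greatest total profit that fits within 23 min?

187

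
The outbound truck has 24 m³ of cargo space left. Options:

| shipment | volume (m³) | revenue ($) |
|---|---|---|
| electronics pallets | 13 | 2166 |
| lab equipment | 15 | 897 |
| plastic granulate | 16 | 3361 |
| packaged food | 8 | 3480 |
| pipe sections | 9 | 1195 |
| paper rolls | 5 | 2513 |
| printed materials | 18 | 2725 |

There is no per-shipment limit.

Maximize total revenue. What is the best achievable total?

A density-first pass picks 4×paper rolls — 10052 at 20 m³.
Dropping paper rolls frees 5 m³; slotting in packaged food (8 m³) lifts the total to 11019 at 23 m³.
No other feasible combination exceeds 11019.

11019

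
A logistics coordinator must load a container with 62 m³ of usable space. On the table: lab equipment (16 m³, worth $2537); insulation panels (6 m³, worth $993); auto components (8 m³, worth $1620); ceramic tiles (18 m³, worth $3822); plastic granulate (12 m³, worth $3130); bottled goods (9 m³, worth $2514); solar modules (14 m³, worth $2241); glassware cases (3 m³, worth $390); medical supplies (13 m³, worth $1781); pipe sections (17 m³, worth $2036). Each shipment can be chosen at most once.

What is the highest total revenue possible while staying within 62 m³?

13327

Ranking by ratio (revenue/m³): bottled goods 279.33, plastic granulate 260.83, ceramic tiles 212.33.
The ratio heuristic lands on insulation panels + auto components + ceramic tiles + plastic granulate + bottled goods + glassware cases (12469) but leaves 6 m³ idle.
Dropping insulation panels and glassware cases frees 9 m³; slotting in solar modules (14 m³) lifts the total to 13327 at 61 m³.
The closest alternative, insulation panels + ceramic tiles + plastic granulate + bottled goods + solar modules + glassware cases, reaches only 13090.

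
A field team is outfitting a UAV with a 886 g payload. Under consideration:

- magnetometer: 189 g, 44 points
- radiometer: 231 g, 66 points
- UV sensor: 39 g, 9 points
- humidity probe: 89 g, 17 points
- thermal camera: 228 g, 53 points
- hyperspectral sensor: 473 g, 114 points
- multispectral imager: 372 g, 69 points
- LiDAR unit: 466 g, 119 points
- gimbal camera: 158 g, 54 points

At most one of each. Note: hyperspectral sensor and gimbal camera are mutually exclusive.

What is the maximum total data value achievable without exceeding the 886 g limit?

239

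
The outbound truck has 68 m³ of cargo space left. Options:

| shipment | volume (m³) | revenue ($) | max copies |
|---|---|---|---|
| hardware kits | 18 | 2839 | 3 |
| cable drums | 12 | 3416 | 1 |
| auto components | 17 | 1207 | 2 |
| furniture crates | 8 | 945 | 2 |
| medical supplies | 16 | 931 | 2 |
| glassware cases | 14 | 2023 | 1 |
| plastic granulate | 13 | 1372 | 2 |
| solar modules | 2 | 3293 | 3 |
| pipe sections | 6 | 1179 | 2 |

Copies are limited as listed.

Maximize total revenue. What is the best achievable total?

21331

2×hardware kits + cable drums + 3×solar modules + 2×pipe sections uses 66 of the 68 m³ and totals 21331.
No other feasible combination exceeds 21331.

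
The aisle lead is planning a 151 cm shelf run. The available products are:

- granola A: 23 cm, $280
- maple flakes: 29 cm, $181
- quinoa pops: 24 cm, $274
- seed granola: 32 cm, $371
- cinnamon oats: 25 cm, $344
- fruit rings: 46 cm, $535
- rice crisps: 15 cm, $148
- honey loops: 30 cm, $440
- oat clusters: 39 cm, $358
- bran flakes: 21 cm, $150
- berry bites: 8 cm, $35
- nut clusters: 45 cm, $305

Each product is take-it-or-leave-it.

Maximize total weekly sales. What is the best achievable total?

The ratio ordering already packs tightly: granola A + quinoa pops + cinnamon oats + fruit rings + honey loops, 148 cm, 1873.

1873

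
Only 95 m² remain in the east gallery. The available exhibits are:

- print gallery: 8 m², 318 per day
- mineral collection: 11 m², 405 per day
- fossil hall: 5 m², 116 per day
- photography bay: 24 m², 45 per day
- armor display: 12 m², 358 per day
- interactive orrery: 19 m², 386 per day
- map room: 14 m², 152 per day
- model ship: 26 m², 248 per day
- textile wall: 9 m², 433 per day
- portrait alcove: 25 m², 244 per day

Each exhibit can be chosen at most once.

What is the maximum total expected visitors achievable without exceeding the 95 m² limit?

2264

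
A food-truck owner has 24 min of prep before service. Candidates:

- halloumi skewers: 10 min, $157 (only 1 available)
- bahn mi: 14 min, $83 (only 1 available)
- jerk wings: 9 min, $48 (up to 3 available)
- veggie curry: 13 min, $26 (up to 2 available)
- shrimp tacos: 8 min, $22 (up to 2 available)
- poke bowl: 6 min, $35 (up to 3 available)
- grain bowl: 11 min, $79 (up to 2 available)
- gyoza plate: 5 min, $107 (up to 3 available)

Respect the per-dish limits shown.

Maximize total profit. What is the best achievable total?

371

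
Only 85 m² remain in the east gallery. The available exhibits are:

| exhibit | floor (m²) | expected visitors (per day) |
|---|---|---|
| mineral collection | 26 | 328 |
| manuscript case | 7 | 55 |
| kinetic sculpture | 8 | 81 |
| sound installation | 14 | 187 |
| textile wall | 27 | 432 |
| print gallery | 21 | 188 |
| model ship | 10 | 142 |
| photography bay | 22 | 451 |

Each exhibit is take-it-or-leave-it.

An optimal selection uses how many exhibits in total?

4

The maximum expected visitors within 85 m² is 1353.
One optimal bundle: mineral collection + textile wall + model ship + photography bay (85 m²).
Any selection reaching 1353 contains exactly 4 exhibits.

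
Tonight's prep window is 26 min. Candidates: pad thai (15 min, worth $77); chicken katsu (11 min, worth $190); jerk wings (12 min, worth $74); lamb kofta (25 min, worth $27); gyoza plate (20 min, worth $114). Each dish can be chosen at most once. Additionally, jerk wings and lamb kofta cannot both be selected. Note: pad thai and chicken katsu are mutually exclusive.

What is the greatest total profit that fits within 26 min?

The ratio ordering already packs tightly: chicken katsu + jerk wings, 23 min, 264.

264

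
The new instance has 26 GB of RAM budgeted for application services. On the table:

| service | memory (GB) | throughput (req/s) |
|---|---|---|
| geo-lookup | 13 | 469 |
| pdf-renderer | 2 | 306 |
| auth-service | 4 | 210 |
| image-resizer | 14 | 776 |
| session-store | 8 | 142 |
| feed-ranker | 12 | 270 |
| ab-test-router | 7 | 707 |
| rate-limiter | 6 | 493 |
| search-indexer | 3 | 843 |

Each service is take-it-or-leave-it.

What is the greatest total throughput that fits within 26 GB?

2632

Greedy by ratio would take pdf-renderer + auth-service + ab-test-router + rate-limiter + search-indexer: 22 GB used, total 2559.
Replace auth-service and rate-limiter with image-resizer: the trade gains 73 net, giving 2632 at 26 GB.
Next best is pdf-renderer + auth-service + ab-test-router + rate-limiter + search-indexer at 2559 (22 GB) — short by 73.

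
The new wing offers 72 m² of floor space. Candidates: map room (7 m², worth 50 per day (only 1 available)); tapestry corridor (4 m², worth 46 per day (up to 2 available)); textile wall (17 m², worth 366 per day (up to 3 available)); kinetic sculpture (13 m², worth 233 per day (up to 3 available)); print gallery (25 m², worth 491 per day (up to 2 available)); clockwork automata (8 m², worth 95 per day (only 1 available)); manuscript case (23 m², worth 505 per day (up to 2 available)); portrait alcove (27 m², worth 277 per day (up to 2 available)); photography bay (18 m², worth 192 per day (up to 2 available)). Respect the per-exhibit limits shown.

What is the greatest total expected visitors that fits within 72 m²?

1501

Density check — manuscript case 21.96, textile wall 21.53, print gallery 19.64 are the best per m².
Filling by ratio: textile wall + clockwork automata + 2×manuscript case for 1471, with 1 m² left unused.
The 25 m² tied up in textile wall and clockwork automata is better spent on print gallery — total rises to 1501 (71 m²).
Every other selection either busts 72 m² or exceeds an availability limit or fails to beat 1501.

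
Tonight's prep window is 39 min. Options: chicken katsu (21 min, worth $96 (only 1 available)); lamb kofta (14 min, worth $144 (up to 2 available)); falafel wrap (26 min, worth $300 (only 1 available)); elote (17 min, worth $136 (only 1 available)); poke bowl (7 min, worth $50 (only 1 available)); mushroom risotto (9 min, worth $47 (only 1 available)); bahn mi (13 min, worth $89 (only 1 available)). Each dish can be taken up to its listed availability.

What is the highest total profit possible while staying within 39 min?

389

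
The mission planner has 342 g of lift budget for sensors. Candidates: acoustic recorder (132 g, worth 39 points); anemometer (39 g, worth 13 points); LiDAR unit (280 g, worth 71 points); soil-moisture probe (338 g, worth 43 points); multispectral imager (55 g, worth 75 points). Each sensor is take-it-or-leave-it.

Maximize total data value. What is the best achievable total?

146

The ratio heuristic lands on acoustic recorder + anemometer + multispectral imager (127) but leaves 116 g idle.
The 171 g tied up in acoustic recorder and anemometer is better spent on LiDAR unit — total rises to 146 (335 g).
Nothing else within 342 g beats 146.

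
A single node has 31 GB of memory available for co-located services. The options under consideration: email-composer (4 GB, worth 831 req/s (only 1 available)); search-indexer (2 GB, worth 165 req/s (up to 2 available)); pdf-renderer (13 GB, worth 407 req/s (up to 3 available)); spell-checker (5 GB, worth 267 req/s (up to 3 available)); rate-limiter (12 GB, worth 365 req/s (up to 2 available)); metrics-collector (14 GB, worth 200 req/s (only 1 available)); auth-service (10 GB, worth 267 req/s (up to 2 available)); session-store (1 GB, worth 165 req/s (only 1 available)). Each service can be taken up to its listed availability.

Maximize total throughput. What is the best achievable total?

2225

The ratio heuristic lands on email-composer + 2×search-indexer + 3×spell-checker + session-store (2127) but leaves 7 GB idle.
Replace spell-checker with rate-limiter: the trade gains 98 net, giving 2225 at 31 GB.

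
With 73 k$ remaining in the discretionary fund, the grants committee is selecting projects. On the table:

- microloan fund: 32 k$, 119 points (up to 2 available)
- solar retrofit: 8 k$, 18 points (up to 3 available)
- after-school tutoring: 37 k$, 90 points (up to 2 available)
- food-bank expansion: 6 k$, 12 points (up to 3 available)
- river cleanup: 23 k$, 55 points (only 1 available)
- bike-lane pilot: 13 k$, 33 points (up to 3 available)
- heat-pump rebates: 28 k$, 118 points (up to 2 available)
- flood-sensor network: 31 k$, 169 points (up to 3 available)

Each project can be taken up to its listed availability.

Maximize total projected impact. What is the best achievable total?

The ratio ordering already packs tightly: solar retrofit + 2×flood-sensor network, 70 k$, 356.
The spare 3 k$ is too small for any remaining project, and no exchange beats 356.

356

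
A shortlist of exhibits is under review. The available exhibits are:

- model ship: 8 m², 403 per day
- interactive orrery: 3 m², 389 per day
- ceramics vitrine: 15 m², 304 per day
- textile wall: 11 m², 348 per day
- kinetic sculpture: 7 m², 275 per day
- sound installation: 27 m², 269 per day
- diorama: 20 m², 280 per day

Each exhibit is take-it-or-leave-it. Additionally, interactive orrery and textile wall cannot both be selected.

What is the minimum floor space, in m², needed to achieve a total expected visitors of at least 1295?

33

Need the lightest bundle worth ≥ 1295.
model ship + interactive orrery + ceramics vitrine + kinetic sculpture reaches 1371 using 33 m².
Any bundle with less than 33 m² falls short of 1295.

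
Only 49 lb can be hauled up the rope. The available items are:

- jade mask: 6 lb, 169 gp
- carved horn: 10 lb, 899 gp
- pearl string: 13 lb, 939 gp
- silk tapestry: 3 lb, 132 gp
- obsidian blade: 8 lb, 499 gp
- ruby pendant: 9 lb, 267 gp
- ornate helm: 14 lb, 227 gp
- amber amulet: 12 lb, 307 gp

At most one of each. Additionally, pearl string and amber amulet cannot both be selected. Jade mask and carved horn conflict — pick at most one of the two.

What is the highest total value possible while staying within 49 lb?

2736

Carved horn + pearl string + silk tapestry + obsidian blade + ruby pendant uses 43 of the 49 lb and totals 2736.
Runner-up carved horn + pearl string + silk tapestry + obsidian blade + ornate helm tops out at 2696.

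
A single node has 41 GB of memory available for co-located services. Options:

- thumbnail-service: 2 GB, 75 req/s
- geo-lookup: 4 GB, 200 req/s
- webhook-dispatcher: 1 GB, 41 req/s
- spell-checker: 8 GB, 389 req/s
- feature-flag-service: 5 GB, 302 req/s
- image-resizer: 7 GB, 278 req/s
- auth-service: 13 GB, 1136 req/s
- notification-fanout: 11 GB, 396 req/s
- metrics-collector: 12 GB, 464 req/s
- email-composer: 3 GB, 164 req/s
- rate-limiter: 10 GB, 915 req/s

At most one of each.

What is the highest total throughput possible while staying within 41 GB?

By throughput per GB: rate-limiter 91.50, auth-service 87.38, feature-flag-service 60.40, email-composer 54.67 lead.
A density-first pass picks thumbnail-service + geo-lookup + webhook-dispatcher + feature-flag-service + auth-service + email-composer + rate-limiter — 2833 at 38 GB.
Replace thumbnail-service and email-composer with spell-checker: the trade gains 150 net, giving 2983 at 41 GB.

2983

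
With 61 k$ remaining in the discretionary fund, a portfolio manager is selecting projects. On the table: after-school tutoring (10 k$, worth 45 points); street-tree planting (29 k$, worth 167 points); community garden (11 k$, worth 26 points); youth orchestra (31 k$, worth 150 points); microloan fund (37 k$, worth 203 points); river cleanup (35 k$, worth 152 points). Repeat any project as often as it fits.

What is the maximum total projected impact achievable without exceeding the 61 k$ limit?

334

Ranking by ratio (projected impact/k$): street-tree planting 5.76, microloan fund 5.49, youth orchestra 4.84, after-school tutoring 4.50.
Best packing: 2×street-tree planting — 58 k$, 334 total.
That's the maximum — no swap from here does better than 334.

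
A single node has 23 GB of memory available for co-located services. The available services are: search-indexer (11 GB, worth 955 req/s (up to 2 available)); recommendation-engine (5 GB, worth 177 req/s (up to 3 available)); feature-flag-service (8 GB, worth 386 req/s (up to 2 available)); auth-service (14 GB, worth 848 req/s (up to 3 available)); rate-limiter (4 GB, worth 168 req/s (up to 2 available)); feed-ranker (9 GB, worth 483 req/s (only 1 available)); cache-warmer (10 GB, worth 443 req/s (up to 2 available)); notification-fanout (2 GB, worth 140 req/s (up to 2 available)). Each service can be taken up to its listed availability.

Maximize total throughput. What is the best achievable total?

1910

Ranking by ratio (throughput/GB): search-indexer 86.82, notification-fanout 70.00, auth-service 60.57, feed-ranker 53.67.
Best packing: 2×search-indexer — 22 GB, 1910 total.
That's the maximum — no swap from here does better than 1910.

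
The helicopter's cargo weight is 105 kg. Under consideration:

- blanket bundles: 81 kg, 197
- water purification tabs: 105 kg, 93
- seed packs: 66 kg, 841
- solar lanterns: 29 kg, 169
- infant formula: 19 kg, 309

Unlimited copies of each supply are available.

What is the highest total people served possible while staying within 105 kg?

1545

Best packing: 5×infant formula — 95 kg, 1545 total.
The spare 10 kg is too small for any remaining supply, and no exchange beats 1545.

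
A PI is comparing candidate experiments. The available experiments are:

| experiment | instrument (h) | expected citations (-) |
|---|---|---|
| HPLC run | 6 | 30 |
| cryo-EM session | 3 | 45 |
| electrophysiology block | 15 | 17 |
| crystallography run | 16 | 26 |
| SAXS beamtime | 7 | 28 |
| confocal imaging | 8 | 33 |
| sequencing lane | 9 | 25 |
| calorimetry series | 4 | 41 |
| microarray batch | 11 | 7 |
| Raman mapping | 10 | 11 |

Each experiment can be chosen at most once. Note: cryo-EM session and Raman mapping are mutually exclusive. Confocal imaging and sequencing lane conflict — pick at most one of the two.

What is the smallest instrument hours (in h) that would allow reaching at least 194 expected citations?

43

Minimise h subject to total expected citations ≥ 194.
Taking HPLC run + cryo-EM session + electrophysiology block + SAXS beamtime + confocal imaging + calorimetry series gives 194 (≥ 194) for 43 h.
Below 43 h the best achievable stays under 194.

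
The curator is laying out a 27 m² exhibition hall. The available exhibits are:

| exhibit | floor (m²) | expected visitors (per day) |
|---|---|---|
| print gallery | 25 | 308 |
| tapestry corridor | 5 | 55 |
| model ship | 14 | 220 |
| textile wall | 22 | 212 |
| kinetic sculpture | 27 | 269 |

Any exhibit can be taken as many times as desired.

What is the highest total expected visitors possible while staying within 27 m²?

330

By expected visitors per m²: model ship 15.71, print gallery 12.32, tapestry corridor 11.00, kinetic sculpture 9.96 lead.
The ratio ordering already packs tightly: 2×tapestry corridor + model ship, 24 m², 330.
Every other selection either busts 27 m² or fails to beat 330.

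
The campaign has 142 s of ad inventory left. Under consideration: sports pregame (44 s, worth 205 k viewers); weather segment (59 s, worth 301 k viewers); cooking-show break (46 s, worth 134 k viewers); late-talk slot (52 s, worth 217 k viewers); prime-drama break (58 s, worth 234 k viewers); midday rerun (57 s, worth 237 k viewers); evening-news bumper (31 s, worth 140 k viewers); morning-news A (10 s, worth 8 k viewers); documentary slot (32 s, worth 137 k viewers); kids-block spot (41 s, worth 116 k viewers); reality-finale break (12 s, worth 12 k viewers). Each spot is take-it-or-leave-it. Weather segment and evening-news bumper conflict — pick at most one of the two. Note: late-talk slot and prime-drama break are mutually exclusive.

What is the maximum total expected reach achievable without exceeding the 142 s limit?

643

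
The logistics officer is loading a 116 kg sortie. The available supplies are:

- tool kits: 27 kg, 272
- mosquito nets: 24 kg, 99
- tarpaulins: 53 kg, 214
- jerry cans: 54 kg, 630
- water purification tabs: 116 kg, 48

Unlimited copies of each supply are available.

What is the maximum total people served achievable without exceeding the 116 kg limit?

1260

Taking 2×jerry cans: 108 kg used, 1260 in people served.
No other feasible combination exceeds 1260.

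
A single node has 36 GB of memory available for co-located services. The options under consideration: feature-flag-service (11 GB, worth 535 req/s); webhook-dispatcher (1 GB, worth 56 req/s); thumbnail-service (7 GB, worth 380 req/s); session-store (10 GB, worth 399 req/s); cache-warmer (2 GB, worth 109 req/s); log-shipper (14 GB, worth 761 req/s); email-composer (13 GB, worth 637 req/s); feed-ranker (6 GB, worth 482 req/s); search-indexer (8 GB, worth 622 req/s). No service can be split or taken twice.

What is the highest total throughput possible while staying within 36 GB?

2301

The ratio heuristic lands on webhook-dispatcher + cache-warmer + log-shipper + feed-ranker + search-indexer (2030) but leaves 5 GB idle.
Replace cache-warmer with thumbnail-service: the trade gains 271 net, giving 2301 at 36 GB.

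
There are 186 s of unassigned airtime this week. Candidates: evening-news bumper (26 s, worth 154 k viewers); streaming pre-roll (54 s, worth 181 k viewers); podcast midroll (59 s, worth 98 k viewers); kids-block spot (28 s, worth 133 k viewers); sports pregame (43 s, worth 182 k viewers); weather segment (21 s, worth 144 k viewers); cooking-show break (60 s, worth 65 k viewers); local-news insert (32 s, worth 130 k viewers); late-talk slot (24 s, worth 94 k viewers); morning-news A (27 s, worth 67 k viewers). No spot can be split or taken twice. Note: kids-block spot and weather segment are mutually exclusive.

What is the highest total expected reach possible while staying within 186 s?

791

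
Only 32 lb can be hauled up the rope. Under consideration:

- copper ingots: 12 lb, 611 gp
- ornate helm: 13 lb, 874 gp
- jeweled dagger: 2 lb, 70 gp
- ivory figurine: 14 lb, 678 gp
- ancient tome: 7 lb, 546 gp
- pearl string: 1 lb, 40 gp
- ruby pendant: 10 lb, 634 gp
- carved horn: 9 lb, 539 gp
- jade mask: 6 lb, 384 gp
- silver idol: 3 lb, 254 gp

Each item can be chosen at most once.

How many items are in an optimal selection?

Optimal total is 2213.
One optimal bundle: ornate helm + ancient tome + carved horn + silver idol (32 lb).
All optima have 4 items.

4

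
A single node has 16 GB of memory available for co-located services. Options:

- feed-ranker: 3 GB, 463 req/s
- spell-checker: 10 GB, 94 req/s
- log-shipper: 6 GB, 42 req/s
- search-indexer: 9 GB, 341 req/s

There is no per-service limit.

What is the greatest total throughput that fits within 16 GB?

2315

Ranking by ratio (throughput/GB): feed-ranker 154.33, search-indexer 37.89, spell-checker 9.40.
5×feed-ranker uses 15 of the 16 GB and totals 2315.
No other feasible combination exceeds 2315.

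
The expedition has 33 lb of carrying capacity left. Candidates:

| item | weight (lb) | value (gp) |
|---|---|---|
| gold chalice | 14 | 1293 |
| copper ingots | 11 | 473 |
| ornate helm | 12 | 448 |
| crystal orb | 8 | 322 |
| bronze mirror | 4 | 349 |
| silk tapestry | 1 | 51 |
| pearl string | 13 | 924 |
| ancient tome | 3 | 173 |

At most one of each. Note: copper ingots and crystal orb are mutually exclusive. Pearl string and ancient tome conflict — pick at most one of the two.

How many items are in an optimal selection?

Optimal total is 2617.
One optimal bundle: gold chalice + bronze mirror + silk tapestry + pearl string (32 lb).
All optima have 4 items.

4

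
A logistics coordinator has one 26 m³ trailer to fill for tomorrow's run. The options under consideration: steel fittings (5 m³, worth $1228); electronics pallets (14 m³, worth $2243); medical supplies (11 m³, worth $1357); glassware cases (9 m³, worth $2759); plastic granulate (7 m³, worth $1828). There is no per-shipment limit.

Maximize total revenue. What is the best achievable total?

7346

Ranking by ratio (revenue/m³): glassware cases 306.56, plastic granulate 261.14, steel fittings 245.60.
2×glassware cases + plastic granulate uses 25 of the 26 m³ and totals 7346.
Every other selection either busts 26 m³ or fails to beat 7346.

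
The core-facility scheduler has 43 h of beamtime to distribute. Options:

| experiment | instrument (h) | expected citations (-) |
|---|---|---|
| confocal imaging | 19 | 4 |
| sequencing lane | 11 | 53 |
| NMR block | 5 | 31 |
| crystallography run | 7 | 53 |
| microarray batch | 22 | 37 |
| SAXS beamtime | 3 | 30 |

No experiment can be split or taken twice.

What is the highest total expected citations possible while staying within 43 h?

173

Ranking by ratio (expected citations/h): SAXS beamtime 10.00, crystallography run 7.57, NMR block 6.20.
Taking the top-ratio experiments first gives sequencing lane + NMR block + crystallography run + SAXS beamtime for 167 (26 h).
Replace NMR block with microarray batch: the trade gains 6 net, giving 173 at 43 h.
The closest alternative, sequencing lane + NMR block + crystallography run + SAXS beamtime, reaches only 167.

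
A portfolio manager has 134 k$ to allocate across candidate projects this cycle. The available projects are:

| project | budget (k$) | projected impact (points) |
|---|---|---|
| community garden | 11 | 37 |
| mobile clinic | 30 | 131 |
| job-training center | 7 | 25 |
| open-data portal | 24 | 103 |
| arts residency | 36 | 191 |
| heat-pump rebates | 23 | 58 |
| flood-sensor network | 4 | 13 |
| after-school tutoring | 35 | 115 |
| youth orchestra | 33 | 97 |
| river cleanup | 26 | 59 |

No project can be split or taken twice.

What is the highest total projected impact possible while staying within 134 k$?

565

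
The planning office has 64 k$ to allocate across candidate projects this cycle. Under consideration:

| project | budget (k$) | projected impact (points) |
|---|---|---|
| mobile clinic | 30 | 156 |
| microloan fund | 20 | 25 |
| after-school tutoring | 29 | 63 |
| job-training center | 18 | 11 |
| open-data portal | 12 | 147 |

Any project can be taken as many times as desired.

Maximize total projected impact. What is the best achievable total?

735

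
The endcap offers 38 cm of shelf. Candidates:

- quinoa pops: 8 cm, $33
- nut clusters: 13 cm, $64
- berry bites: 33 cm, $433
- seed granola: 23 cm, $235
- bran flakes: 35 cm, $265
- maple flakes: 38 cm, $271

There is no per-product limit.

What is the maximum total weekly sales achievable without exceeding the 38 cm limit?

By weekly sales per cm: berry bites 13.12, seed granola 10.22, bran flakes 7.57, maple flakes 7.13 lead.
The ratio ordering already packs tightly: berry bites, 33 cm, 433.
No other feasible combination exceeds 433.

433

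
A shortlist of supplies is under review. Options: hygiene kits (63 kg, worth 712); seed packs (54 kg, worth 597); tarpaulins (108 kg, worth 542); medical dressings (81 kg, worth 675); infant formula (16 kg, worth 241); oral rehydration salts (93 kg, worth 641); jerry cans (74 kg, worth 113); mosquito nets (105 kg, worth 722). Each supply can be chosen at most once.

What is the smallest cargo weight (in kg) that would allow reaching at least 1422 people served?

133

Look for the lowest-cargo combination reaching 1422.
hygiene kits + seed packs + infant formula reaches 1550 using 133 kg.
Below 133 kg the best achievable stays under 1422.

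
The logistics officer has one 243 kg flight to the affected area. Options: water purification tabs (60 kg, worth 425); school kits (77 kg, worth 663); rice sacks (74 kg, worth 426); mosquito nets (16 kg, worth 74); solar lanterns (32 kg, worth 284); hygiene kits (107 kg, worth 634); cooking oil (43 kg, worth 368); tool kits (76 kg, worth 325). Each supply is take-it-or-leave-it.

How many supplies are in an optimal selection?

Optimal total is 1815.
school kits + rice sacks + mosquito nets + solar lanterns + cooking oil hits 1815 at 242 kg.
Any selection reaching 1815 contains exactly 5 supplies.

5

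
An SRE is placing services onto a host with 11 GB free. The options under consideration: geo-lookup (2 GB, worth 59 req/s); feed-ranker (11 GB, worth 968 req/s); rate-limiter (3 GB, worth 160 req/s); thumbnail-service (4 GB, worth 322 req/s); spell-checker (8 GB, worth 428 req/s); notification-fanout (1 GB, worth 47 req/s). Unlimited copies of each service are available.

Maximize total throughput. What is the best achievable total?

By throughput per GB: feed-ranker 88.00, thumbnail-service 80.50, spell-checker 53.50, rate-limiter 53.33 lead.
Best packing: feed-ranker — 11 GB, 968 total.
Every other selection either busts 11 GB or fails to beat 968.

968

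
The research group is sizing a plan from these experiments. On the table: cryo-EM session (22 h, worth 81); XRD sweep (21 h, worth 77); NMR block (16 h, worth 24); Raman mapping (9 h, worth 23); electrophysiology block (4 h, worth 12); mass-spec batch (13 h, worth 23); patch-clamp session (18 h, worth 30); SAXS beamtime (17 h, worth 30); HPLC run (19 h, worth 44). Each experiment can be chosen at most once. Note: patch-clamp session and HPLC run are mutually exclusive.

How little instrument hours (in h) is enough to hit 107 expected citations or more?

34

Look for the lowest-instrument combination reaching 107.
XRD sweep + Raman mapping + electrophysiology block: 112 expected citations at 34 h.
Below 34 h the best achievable stays under 107.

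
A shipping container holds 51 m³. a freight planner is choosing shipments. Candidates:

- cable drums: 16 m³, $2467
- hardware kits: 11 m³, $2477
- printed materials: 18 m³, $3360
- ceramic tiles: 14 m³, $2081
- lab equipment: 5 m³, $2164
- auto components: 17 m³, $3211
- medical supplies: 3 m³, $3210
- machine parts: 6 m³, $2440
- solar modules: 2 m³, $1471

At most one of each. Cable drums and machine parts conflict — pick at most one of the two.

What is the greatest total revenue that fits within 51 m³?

15856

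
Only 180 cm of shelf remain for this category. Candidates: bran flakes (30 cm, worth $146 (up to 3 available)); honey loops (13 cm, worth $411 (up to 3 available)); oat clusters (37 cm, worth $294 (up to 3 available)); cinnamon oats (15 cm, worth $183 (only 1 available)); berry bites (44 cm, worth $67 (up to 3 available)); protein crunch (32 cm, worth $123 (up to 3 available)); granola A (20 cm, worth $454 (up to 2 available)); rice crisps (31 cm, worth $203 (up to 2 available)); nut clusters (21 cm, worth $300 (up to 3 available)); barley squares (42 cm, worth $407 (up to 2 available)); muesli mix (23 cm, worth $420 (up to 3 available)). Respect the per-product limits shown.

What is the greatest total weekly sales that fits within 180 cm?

Ranking by ratio (weekly sales/cm): honey loops 31.62, granola A 22.70, muesli mix 18.26, nut clusters 14.29.
Best packing: 3×honey loops + 2×granola A + nut clusters + 3×muesli mix — 169 cm, 3701 total.
That's the maximum — no swap from here does better than 3701.

3701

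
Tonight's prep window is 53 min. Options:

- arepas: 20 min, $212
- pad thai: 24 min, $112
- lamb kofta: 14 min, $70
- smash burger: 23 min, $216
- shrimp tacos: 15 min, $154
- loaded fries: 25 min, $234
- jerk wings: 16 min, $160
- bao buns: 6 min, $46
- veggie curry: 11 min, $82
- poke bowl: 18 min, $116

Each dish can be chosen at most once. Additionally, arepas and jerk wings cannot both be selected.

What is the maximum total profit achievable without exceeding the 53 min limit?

494

Ranking by ratio (profit/min): arepas 10.60, shrimp tacos 10.27, jerk wings 10.00.
Arepas + shrimp tacos + bao buns + veggie curry uses 52 of the 53 min and totals 494.
The closest alternative, arepas + loaded fries + bao buns, reaches only 492.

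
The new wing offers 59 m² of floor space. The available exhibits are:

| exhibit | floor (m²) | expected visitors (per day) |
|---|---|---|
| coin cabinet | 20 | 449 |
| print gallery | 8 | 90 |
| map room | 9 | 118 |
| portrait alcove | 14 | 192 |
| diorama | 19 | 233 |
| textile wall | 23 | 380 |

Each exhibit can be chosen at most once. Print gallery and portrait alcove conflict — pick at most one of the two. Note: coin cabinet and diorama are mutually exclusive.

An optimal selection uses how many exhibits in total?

3

Optimal total is 1021.
One optimal bundle: coin cabinet + portrait alcove + textile wall (57 m²).
Every optimal selection uses 3 exhibits.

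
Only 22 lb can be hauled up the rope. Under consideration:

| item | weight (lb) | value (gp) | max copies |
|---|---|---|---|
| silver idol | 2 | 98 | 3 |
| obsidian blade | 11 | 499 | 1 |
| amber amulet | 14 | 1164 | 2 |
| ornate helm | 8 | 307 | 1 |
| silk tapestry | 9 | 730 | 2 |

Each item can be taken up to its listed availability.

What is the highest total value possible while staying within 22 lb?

1656

A density-first pass picks 3×silver idol + amber amulet — 1458 at 20 lb.
The 16 lb tied up in silver idol and amber amulet is better spent on 2×silk tapestry — total rises to 1656 (22 lb).
No other feasible combination exceeds 1656.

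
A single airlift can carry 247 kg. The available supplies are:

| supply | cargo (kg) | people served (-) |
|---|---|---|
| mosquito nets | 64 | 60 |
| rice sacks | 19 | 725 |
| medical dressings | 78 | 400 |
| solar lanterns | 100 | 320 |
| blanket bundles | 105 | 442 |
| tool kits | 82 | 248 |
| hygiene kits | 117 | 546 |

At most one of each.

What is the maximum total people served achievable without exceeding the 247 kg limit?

1713

Greedy by ratio would take rice sacks + medical dressings + hygiene kits: 214 kg used, total 1671.
Dropping medical dressings frees 78 kg; slotting in blanket bundles (105 kg) lifts the total to 1713 at 241 kg.
Next best is rice sacks + medical dressings + hygiene kits at 1671 (214 kg) — short by 42.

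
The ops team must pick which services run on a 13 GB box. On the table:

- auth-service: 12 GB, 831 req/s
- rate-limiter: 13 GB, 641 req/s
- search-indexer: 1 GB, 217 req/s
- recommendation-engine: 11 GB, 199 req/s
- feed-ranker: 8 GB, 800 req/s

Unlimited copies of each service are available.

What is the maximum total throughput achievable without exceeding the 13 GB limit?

2821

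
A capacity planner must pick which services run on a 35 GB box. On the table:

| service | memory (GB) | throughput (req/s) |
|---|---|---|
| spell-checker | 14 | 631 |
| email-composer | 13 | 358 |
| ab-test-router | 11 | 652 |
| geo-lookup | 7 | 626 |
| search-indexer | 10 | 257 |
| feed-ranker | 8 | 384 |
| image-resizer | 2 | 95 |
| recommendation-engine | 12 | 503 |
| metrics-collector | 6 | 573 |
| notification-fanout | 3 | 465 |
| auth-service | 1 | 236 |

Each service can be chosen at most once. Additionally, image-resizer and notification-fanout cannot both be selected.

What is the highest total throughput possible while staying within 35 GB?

2700

Taking ab-test-router + geo-lookup + feed-ranker + metrics-collector + notification-fanout: 35 GB used, 2700 in throughput.
Runner-up ab-test-router + geo-lookup + feed-ranker + image-resizer + metrics-collector + auth-service tops out at 2566.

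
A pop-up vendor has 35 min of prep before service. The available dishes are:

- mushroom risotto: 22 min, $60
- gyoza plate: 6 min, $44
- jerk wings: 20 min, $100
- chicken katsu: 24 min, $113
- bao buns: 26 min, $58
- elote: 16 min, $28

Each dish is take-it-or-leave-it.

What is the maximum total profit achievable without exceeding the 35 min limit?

The ratio heuristic lands on gyoza plate + jerk wings (144) but leaves 9 min idle.
The 20 min tied up in jerk wings is better spent on chicken katsu — total rises to 157 (30 min).
Every other selection either busts 35 min or fails to beat 157.

157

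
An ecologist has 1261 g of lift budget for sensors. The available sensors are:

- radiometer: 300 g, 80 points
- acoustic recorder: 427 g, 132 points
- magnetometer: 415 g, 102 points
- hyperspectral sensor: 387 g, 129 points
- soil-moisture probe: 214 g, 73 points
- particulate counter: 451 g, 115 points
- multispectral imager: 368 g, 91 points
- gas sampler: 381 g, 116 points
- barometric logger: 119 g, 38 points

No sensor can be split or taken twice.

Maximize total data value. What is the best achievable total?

379

Density check — soil-moisture probe 0.34, hyperspectral sensor 0.33, barometric logger 0.32 are the best per g.
Greedy by ratio would take acoustic recorder + hyperspectral sensor + soil-moisture probe + barometric logger: 1147 g used, total 372.
The 214 g tied up in soil-moisture probe is better spent on radiometer — total rises to 379 (1233 g).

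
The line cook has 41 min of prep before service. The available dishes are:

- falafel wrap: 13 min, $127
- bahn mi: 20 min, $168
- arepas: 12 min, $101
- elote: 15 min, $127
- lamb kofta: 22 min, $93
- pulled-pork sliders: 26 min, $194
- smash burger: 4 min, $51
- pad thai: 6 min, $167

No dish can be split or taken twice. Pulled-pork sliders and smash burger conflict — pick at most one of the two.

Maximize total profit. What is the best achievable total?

472

Taking falafel wrap + elote + smash burger + pad thai: 38 min used, 472 in profit.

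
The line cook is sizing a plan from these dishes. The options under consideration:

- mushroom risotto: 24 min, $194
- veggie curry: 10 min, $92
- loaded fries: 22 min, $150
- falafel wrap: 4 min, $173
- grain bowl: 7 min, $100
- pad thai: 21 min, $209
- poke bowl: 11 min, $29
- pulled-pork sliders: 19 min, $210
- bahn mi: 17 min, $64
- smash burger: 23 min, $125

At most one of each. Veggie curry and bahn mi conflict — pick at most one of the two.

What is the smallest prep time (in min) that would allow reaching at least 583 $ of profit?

Look for the lowest-prep combination reaching 583.
Taking falafel wrap + pad thai + pulled-pork sliders gives 592 (≥ 583) for 44 min.
Below 44 min the best achievable stays under 583.

44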